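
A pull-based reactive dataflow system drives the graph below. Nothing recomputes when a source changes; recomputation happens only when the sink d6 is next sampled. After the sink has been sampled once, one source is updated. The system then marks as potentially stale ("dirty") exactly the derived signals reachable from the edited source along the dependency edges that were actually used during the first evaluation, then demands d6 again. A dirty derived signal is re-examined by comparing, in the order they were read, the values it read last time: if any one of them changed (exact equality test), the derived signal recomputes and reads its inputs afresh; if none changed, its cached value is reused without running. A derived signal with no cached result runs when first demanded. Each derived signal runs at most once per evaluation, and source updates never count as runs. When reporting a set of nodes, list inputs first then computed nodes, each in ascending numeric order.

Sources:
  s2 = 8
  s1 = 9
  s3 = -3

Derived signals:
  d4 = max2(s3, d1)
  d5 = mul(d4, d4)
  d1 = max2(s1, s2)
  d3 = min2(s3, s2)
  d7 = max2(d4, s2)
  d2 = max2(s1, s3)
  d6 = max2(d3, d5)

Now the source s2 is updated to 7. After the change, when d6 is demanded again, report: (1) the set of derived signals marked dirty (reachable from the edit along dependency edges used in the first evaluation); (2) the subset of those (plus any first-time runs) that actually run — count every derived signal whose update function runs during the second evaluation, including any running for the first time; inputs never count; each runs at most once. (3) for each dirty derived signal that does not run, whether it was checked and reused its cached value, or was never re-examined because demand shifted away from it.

Marked dirty: d1, d3, d4, d5, d6.
Derived signals that run: d1, d3 — 2 in total.
Checked but reused from cache: d4, d5, d6.
Key observation: the cutoff stops propagation at d4 — its inputs' values are unchanged, so it reuses its cache.

First evaluation (everything demanded from the output):
  d1 = max2(9, 8) = 9
  d3 = min2(-3, 8) = -3
  d4 = max2(-3, 9) = 9
  d5 = mul(9, 9) = 81
  d6 = max2(-3, 81) = 81

Propagation after the edit:
  d1: runs — s2 8->7; result 9 (same value as before).
  d3: runs — s2 8->7; result -3 (same value as before).
  d4: checked — values it read are unchanged (s3 unchanged, d1 unchanged); reused cached 9 without running.
  d5: checked — values it read are unchanged (d4 unchanged, d4 unchanged); reused cached 81 without running.
  d6: checked — values it read are unchanged (d3 unchanged, d5 unchanged); reused cached 81 without running.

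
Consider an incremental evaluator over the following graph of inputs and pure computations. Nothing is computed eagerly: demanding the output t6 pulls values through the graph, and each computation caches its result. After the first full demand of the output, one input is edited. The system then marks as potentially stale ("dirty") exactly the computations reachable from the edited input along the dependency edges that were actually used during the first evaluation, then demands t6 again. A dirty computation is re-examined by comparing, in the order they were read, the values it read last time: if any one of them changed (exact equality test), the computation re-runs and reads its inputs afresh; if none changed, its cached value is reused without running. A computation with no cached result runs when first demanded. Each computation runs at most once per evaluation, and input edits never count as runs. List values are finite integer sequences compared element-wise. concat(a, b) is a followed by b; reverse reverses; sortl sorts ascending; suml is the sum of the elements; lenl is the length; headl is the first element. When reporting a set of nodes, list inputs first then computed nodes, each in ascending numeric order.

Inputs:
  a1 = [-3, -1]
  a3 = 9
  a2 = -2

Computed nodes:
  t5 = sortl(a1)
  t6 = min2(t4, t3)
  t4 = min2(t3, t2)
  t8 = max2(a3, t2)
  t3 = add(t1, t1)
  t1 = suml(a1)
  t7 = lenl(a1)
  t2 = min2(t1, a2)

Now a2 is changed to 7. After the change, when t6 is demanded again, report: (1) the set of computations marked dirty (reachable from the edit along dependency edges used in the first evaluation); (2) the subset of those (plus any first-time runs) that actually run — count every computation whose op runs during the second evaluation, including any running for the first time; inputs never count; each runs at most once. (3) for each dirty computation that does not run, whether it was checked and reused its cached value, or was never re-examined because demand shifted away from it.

Initial pass — values computed on the first demand:
  t1 = suml([-3, -1]) = -4
  t2 = min2(-4, -2) = -4
  t3 = add(-4, -4) = -8
  t4 = min2(-8, -4) = -8
  t6 = min2(-8, -8) = -8

Second demand — change propagation:
  t2: re-runs because a2 -2->7; new result -4 (unchanged).
  t4: re-examined; everything it read last time is the same (t3 unchanged, t2 unchanged) — cache -8 kept, no run.
  t6: re-examined; everything it read last time is the same (t4 unchanged, t3 unchanged) — cache -8 kept, no run.

The important point: t2 recomputes to an identical value, and the output ends up unchanged.

Dirty set: t2, t4, t6.
Run set: t2 (1 run).
Re-examined without running (cache reused): t4, t6.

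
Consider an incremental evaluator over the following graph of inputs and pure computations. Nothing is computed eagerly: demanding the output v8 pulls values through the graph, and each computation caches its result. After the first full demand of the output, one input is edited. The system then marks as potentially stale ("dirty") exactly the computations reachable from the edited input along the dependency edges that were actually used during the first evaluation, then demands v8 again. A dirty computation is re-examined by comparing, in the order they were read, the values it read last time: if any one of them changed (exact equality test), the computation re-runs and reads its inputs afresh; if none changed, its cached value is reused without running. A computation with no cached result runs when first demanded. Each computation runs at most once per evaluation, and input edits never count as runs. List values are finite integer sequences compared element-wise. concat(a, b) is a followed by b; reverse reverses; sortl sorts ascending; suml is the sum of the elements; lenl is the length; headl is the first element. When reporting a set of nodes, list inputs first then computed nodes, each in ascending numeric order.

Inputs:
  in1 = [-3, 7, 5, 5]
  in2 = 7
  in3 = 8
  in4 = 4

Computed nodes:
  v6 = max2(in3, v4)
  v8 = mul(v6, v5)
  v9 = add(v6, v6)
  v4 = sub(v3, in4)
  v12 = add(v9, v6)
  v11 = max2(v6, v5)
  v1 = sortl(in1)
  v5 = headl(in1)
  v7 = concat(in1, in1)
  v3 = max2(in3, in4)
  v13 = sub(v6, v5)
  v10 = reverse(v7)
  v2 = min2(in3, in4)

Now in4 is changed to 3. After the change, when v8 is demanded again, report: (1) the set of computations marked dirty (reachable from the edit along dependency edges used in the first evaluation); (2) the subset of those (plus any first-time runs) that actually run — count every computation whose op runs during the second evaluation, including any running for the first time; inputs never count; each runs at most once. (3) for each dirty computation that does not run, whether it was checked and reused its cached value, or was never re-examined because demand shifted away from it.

Dirty set: v3, v4, v6, v8.
Run set: v3, v4, v6 (3 run).
Re-examined without running (cache reused): v8.
The important point: at v8 every value read last time is unchanged, so the dirty flag clears without a run.

Initial pass — values computed on the first demand:
  v3 = max2(8, 4) = 8
  v4 = sub(8, 4) = 4
  v5 = headl([-3, 7, 5, 5]) = -3
  v6 = max2(8, 4) = 8
  v8 = mul(8, -3) = -24

Second demand — change propagation:
  v3: re-runs because in4 4->3; new result 8 (unchanged).
  v4: re-runs because in4 4->3; new result 5.
  v6: re-runs because v4 4->5; new result 8 (unchanged).
  v8: re-examined; everything it read last time is the same (v6 unchanged, v5 unchanged) — cache -24 kept, no run.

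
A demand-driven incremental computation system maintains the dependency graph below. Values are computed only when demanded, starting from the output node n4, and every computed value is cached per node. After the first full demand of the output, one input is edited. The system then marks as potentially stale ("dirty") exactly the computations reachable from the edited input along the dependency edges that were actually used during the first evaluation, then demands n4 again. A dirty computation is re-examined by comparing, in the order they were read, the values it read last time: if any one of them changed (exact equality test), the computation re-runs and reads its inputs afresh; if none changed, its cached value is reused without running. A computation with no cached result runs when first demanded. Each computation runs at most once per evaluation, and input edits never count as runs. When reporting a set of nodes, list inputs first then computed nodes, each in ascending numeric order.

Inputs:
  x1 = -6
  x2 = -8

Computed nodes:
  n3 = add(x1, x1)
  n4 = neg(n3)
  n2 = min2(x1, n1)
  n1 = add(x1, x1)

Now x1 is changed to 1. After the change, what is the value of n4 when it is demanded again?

New value of n4: -2.

First evaluation (everything demanded from the output):
  n3 = add(-6, -6) = -12
  n4 = neg(-12) = 12

Propagation after the edit:
  n3: runs — x1 -6->1; x1 -6->1; result 2.
  n4: runs — n3 -12->2; result -2.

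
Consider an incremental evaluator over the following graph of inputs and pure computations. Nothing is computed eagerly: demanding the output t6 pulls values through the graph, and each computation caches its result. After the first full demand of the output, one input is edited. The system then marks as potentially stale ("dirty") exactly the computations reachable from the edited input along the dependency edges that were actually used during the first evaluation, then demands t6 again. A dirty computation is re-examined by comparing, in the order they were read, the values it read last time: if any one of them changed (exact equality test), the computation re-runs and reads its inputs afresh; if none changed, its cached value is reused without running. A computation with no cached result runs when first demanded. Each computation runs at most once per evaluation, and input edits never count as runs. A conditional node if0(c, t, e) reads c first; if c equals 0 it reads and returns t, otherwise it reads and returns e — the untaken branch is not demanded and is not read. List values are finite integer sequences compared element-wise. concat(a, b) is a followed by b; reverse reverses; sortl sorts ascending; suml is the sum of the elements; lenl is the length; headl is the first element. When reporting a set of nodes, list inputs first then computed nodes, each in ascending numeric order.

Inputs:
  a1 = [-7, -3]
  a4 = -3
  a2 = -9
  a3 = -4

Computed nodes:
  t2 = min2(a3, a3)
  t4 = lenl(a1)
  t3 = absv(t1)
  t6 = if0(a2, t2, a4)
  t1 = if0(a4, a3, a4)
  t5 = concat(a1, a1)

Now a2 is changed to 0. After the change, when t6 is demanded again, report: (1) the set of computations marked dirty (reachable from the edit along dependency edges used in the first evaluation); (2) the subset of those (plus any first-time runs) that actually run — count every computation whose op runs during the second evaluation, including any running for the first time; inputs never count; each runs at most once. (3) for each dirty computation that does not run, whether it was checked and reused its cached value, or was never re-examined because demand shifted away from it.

Initial pass — values computed on the first demand:
  t6 = if0(a2=-9 -> else branch a4) = -3

Second demand — change propagation:
  t2: newly demanded (no cache) — executes and yields -4.
  t6: re-runs because a2 -9->0; new result -4.

The important point: the flipped condition pulls in fresh nodes; t2 runs for the first time.

Dirty set: t6.
Run set: t2, t6 (2 run).
All dirty computations ended up running.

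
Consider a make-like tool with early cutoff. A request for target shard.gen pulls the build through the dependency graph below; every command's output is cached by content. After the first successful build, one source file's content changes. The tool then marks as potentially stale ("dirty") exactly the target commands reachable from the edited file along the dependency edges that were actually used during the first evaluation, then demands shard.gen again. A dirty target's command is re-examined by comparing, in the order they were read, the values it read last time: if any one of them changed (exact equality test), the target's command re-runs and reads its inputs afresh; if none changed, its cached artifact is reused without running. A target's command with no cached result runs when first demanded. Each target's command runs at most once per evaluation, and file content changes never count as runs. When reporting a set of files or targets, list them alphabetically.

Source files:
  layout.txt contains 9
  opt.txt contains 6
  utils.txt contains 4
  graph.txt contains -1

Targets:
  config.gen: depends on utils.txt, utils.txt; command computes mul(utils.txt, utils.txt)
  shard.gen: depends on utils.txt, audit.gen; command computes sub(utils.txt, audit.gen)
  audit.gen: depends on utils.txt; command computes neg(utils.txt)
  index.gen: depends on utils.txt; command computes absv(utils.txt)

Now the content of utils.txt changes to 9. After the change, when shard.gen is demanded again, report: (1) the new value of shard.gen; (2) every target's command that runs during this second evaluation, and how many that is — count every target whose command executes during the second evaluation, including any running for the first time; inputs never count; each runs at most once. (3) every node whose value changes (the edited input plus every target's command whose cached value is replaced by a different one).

Demanding shard.gen again yields 18.
2 target commands run: audit.gen, shard.gen.
The nodes whose values change: audit.gen, shard.gen, utils.txt.

First demand of the output computes:
  audit.gen = neg(4) = -4
  shard.gen = sub(4, -4) = 8

After the edit, cleaning proceeds:
  audit.gen: a read changed (utils.txt 4->9) — executes, giving -9.
  shard.gen: a read changed (utils.txt 4->9; audit.gen -4->-9) — executes, giving 18.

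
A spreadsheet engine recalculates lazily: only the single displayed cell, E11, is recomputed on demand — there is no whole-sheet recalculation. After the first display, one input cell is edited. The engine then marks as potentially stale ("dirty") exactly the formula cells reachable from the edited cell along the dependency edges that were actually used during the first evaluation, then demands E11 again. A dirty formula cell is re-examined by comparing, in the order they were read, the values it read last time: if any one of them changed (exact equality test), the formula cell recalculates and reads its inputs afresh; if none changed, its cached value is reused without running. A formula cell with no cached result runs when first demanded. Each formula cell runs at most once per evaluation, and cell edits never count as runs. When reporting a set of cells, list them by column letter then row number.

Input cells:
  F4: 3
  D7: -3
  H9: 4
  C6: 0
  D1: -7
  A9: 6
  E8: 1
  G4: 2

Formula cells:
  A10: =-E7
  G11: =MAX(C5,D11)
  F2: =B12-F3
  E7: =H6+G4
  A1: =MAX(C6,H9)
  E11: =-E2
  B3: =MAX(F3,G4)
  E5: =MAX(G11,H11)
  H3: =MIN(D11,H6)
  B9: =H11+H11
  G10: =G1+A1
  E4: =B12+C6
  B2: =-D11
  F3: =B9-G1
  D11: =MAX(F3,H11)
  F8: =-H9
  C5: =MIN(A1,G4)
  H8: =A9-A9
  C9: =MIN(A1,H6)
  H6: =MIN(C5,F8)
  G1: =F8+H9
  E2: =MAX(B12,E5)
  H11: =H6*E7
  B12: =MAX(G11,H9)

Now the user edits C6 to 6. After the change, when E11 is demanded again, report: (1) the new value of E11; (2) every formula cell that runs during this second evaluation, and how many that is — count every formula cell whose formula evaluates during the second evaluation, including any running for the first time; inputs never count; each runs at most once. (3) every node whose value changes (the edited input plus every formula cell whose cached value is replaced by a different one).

First evaluation (everything demanded from the output):
  A1 = MAX(0, 4) = 4
  C5 = MIN(4, 2) = 2
  F8 = -(4) = -4
  G1 = -4 + 4 = 0
  H6 = MIN(2, -4) = -4
  E7 = -4 + 2 = -2
  H11 = -4 * -2 = 8
  B9 = 8 + 8 = 16
  F3 = 16 - 0 = 16
  D11 = MAX(16, 8) = 16
  G11 = MAX(2, 16) = 16
  B12 = MAX(16, 4) = 16
  E5 = MAX(16, 8) = 16
  E2 = MAX(16, 16) = 16
  E11 = -(16) = -16

Propagation after the edit:
  A1: runs — C6 0->6; result 6.
  C5: runs — A1 4->6; result 2 (same value as before).
  H6: checked — values it read are unchanged (C5 unchanged, F8 unchanged); reused cached -4 without running.
  E7: checked — values it read are unchanged (H6 unchanged, G4 unchanged); reused cached -2 without running.
  H11: checked — values it read are unchanged (H6 unchanged, E7 unchanged); reused cached 8 without running.
  B9: checked — values it read are unchanged (H11 unchanged, H11 unchanged); reused cached 16 without running.
  F3: checked — values it read are unchanged (B9 unchanged, G1 unchanged); reused cached 16 without running.
  D11: checked — values it read are unchanged (F3 unchanged, H11 unchanged); reused cached 16 without running.
  G11: checked — values it read are unchanged (C5 unchanged, D11 unchanged); reused cached 16 without running.
  B12: checked — values it read are unchanged (G11 unchanged, H9 unchanged); reused cached 16 without running.
  E5: checked — values it read are unchanged (G11 unchanged, H11 unchanged); reused cached 16 without running.
  E2: checked — values it read are unchanged (B12 unchanged, E5 unchanged); reused cached 16 without running.
  E11: checked — values it read are unchanged (E2 unchanged); reused cached -16 without running.

Key observation: the change is absorbed at C5 — it re-runs but produces the same value, and the output's value is unchanged.

New value of E11: -16.
Formula cells that run: A1, C5 — 2 in total.
Values that change: A1, C6.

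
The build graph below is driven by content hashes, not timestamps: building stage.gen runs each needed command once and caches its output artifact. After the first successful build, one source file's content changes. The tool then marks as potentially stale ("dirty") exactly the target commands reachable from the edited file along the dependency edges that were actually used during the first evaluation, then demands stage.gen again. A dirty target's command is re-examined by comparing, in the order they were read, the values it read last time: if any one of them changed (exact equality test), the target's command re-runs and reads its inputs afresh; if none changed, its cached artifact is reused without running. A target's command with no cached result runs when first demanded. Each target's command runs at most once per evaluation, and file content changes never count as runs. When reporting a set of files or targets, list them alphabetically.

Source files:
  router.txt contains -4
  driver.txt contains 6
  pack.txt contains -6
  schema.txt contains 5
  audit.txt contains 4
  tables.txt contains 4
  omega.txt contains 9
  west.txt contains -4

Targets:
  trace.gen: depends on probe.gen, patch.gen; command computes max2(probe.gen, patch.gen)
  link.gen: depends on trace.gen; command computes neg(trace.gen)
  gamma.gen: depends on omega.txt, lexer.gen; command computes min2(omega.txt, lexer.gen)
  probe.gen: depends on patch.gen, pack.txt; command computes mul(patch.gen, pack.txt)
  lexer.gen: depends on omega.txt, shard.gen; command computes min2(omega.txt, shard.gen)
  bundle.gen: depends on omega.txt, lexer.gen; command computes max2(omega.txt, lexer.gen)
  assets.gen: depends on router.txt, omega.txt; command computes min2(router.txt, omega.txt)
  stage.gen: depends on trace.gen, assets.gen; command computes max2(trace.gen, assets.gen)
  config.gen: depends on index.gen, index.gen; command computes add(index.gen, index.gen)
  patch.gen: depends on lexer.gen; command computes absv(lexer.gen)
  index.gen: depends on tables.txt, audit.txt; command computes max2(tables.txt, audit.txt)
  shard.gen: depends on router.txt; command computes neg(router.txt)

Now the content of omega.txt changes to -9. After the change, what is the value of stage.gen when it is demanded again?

stage.gen now evaluates to 9.

Initial pass — values computed on the first demand:
  assets.gen = min2(-4, 9) = -4
  shard.gen = neg(-4) = 4
  lexer.gen = min2(9, 4) = 4
  patch.gen = absv(4) = 4
  probe.gen = mul(4, -6) = -24
  trace.gen = max2(-24, 4) = 4
  stage.gen = max2(4, -4) = 4

Second demand — change propagation:
  assets.gen: re-runs because omega.txt 9->-9; new result -9.
  lexer.gen: re-runs because omega.txt 9->-9; new result -9.
  patch.gen: re-runs because lexer.gen 4->-9; new result 9.
  probe.gen: re-runs because patch.gen 4->9; new result -54.
  trace.gen: re-runs because probe.gen -24->-54; patch.gen 4->9; new result 9.
  stage.gen: re-runs because trace.gen 4->9; assets.gen -4->-9; new result 9.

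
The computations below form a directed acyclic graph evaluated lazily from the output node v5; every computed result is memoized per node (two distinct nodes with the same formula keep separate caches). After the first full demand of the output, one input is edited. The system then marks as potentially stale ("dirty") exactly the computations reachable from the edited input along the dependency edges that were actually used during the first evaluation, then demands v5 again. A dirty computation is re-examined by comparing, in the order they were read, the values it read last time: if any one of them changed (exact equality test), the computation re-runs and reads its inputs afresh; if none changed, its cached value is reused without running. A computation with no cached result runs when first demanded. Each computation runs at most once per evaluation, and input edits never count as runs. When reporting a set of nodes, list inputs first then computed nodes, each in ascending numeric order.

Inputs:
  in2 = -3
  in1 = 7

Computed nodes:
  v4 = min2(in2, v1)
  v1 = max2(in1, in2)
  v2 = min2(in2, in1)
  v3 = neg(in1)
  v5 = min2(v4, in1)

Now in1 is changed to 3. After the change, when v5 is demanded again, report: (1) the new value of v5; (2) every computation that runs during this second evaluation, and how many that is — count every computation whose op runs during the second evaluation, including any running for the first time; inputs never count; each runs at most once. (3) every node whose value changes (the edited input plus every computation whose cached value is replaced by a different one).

Demanding v5 again yields -3.
3 computations run: v1, v4, v5.
The nodes whose values change: in1, v1.

First demand of the output computes:
  v1 = max2(7, -3) = 7
  v4 = min2(-3, 7) = -3
  v5 = min2(-3, 7) = -3

After the edit, cleaning proceeds:
  v1: a read changed (in1 7->3) — executes, giving 3.
  v4: a read changed (v1 7->3) — executes, giving -3 — identical to its old value.
  v5: a read changed (in1 7->3) — executes, giving -3 — identical to its old value.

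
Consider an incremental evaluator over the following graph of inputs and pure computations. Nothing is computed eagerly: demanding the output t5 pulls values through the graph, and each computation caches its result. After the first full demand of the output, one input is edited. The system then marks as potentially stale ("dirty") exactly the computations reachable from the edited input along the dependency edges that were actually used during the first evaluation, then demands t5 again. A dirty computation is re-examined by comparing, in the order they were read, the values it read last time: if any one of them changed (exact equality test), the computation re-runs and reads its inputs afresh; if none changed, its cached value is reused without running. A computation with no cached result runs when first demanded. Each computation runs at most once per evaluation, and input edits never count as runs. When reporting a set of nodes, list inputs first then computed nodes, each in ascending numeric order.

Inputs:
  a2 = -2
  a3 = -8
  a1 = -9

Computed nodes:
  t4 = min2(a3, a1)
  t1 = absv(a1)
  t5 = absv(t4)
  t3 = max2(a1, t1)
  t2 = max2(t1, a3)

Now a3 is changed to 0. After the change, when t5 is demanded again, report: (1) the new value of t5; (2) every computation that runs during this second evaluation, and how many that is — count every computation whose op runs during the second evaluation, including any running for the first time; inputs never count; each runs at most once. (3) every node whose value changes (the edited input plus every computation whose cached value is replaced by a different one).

t5 now evaluates to 9.
Run set: t4 (1 run).
Changed values: a3.
The important point: t4 recomputes to an identical value, and the output ends up unchanged.

Initial pass — values computed on the first demand:
  t4 = min2(-8, -9) = -9
  t5 = absv(-9) = 9

Second demand — change propagation:
  t4: re-runs because a3 -8->0; new result -9 (unchanged).
  t5: re-examined; everything it read last time is the same (t4 unchanged) — cache 9 kept, no run.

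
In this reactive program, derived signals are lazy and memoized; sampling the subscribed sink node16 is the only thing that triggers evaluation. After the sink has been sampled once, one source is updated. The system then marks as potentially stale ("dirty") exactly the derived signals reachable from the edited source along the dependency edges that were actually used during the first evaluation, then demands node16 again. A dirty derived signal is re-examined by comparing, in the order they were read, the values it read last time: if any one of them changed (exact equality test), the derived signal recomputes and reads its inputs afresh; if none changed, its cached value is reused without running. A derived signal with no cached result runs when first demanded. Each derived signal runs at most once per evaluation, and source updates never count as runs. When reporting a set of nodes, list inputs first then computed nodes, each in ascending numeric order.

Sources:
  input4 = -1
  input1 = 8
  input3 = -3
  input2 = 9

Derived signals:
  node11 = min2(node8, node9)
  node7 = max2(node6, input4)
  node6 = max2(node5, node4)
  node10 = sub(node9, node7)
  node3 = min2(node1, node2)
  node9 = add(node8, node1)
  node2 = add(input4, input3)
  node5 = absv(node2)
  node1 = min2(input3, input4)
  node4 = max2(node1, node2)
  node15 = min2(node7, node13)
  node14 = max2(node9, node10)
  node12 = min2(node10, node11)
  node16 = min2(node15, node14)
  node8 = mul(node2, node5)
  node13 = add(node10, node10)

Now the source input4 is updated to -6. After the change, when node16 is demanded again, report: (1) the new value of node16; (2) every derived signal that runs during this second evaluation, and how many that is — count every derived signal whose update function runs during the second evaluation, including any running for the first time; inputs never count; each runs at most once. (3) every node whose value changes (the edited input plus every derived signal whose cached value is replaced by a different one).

Demanding node16 again yields -192.
13 derived signals run: node1, node2, node4, node5, node6, node7, node8, node9, node10, node13, node14, node15, node16.
The nodes whose values change: input4, node1, node2, node4, node5, node6, node7, node8, node9, node10, node13, node14, node15, node16.

First demand of the output computes:
  node1 = min2(-3, -1) = -3
  node2 = add(-1, -3) = -4
  node4 = max2(-3, -4) = -3
  node5 = absv(-4) = 4
  node6 = max2(4, -3) = 4
  node7 = max2(4, -1) = 4
  node8 = mul(-4, 4) = -16
  node9 = add(-16, -3) = -19
  node10 = sub(-19, 4) = -23
  node13 = add(-23, -23) = -46
  node14 = max2(-19, -23) = -19
  node15 = min2(4, -46) = -46
  node16 = min2(-46, -19) = -46

After the edit, cleaning proceeds:
  node1: a read changed (input4 -1->-6) — executes, giving -6.
  node2: a read changed (input4 -1->-6) — executes, giving -9.
  node4: a read changed (node1 -3->-6; node2 -4->-9) — executes, giving -6.
  node5: a read changed (node2 -4->-9) — executes, giving 9.
  node6: a read changed (node5 4->9; node4 -3->-6) — executes, giving 9.
  node7: a read changed (node6 4->9; input4 -1->-6) — executes, giving 9.
  node8: a read changed (node2 -4->-9; node5 4->9) — executes, giving -81.
  node9: a read changed (node8 -16->-81; node1 -3->-6) — executes, giving -87.
  node10: a read changed (node9 -19->-87; node7 4->9) — executes, giving -96.
  node13: a read changed (node10 -23->-96; node10 -23->-96) — executes, giving -192.
  node14: a read changed (node9 -19->-87; node10 -23->-96) — executes, giving -87.
  node15: a read changed (node7 4->9; node13 -46->-192) — executes, giving -192.
  node16: a read changed (node15 -46->-192; node14 -19->-87) — executes, giving -192.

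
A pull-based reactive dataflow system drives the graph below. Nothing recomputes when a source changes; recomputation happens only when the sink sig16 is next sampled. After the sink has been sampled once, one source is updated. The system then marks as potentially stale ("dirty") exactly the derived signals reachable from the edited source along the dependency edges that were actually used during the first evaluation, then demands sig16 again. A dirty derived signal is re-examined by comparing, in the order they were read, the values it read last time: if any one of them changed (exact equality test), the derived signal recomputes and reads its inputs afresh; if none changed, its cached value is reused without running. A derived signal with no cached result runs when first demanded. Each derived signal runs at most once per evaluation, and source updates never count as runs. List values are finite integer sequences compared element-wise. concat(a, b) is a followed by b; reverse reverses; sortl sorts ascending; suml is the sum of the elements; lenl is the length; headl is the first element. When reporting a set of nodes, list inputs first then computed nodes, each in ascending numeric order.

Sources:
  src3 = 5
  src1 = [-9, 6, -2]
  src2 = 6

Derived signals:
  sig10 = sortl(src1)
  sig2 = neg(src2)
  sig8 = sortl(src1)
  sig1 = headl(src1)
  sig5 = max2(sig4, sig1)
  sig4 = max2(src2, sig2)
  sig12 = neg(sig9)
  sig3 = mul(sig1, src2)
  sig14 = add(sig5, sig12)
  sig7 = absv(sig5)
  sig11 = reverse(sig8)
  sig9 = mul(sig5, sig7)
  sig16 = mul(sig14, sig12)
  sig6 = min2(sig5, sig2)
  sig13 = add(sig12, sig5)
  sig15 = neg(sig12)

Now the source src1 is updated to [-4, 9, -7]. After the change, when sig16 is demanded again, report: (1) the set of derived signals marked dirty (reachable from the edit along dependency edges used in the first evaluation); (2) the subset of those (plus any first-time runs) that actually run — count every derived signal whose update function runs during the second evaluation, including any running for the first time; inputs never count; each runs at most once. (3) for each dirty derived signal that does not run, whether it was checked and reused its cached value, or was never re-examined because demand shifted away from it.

Marked dirty: sig1, sig5, sig7, sig9, sig12, sig14, sig16.
Derived signals that run: sig1, sig5 — 2 in total.
Checked but reused from cache: sig7, sig9, sig12, sig14, sig16.
Key observation: the change is absorbed at sig5 — it re-runs but produces the same value, and the output's value is unchanged.

First evaluation (everything demanded from the output):
  sig1 = headl([-9, 6, -2]) = -9
  sig2 = neg(6) = -6
  sig4 = max2(6, -6) = 6
  sig5 = max2(6, -9) = 6
  sig7 = absv(6) = 6
  sig9 = mul(6, 6) = 36
  sig12 = neg(36) = -36
  sig14 = add(6, -36) = -30
  sig16 = mul(-30, -36) = 1080

Propagation after the edit:
  sig1: runs — src1 [-9, 6, -2]->[-4, 9, -7]; result -4.
  sig5: runs — sig1 -9->-4; result 6 (same value as before).
  sig7: checked — values it read are unchanged (sig5 unchanged); reused cached 6 without running.
  sig9: checked — values it read are unchanged (sig5 unchanged, sig7 unchanged); reused cached 36 without running.
  sig12: checked — values it read are unchanged (sig9 unchanged); reused cached -36 without running.
  sig14: checked — values it read are unchanged (sig5 unchanged, sig12 unchanged); reused cached -30 without running.
  sig16: checked — values it read are unchanged (sig14 unchanged, sig12 unchanged); reused cached 1080 without running.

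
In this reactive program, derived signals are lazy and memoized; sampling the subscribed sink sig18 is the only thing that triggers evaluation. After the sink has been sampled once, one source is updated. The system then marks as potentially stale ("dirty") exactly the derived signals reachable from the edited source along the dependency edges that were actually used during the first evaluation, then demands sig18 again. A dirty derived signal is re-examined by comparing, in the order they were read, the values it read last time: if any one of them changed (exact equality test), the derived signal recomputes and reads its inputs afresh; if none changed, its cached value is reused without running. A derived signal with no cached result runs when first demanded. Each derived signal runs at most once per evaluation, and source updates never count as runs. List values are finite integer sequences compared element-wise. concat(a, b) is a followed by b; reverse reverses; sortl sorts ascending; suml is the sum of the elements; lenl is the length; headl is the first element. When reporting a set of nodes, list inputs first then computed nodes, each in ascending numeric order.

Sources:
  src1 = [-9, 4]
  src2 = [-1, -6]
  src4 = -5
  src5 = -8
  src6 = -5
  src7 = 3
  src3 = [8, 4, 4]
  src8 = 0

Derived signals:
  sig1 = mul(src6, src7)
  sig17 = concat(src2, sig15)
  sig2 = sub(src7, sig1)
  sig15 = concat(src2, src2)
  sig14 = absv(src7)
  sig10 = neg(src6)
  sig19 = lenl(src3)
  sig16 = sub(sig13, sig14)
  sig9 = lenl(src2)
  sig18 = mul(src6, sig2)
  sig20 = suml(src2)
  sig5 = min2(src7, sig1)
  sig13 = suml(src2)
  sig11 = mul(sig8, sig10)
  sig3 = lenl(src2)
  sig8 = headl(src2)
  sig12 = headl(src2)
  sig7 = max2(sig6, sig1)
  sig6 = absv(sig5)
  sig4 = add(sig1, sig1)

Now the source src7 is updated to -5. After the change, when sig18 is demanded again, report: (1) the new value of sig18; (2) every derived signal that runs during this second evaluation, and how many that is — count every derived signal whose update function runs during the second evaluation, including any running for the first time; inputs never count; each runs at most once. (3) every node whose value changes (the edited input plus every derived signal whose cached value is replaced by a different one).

First demand of the output computes:
  sig1 = mul(-5, 3) = -15
  sig2 = sub(3, -15) = 18
  sig18 = mul(-5, 18) = -90

After the edit, cleaning proceeds:
  sig1: a read changed (src7 3->-5) — executes, giving 25.
  sig2: a read changed (src7 3->-5; sig1 -15->25) — executes, giving -30.
  sig18: a read changed (sig2 18->-30) — executes, giving 150.

Demanding sig18 again yields 150.
3 derived signals run: sig1, sig2, sig18.
The nodes whose values change: src7, sig1, sig2, sig18.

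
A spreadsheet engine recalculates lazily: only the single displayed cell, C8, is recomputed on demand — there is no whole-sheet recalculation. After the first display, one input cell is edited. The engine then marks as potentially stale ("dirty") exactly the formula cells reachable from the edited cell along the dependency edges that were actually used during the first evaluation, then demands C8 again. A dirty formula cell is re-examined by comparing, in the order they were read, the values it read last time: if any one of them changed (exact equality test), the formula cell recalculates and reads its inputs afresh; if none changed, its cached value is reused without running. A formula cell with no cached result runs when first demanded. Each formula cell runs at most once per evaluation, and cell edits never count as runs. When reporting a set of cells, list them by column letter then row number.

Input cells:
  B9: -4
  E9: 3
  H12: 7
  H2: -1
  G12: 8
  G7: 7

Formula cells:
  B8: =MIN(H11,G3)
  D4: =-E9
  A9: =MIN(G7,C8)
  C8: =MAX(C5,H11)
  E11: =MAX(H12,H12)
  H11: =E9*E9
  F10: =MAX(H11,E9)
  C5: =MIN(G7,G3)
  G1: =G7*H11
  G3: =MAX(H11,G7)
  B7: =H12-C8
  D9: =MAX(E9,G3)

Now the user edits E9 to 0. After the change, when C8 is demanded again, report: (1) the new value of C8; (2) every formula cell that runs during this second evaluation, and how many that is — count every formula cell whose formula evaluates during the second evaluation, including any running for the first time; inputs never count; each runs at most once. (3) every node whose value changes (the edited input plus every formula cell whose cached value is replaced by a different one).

New value of C8: 7.
Formula cells that run: C5, C8, G3, H11 — 4 in total.
Values that change: C8, E9, G3, H11.

First evaluation (everything demanded from the output):
  H11 = 3 * 3 = 9
  G3 = MAX(9, 7) = 9
  C5 = MIN(7, 9) = 7
  C8 = MAX(7, 9) = 9

Propagation after the edit:
  H11: runs — E9 3->0; E9 3->0; result 0.
  G3: runs — H11 9->0; result 7.
  C5: runs — G3 9->7; result 7 (same value as before).
  C8: runs — H11 9->0; result 7.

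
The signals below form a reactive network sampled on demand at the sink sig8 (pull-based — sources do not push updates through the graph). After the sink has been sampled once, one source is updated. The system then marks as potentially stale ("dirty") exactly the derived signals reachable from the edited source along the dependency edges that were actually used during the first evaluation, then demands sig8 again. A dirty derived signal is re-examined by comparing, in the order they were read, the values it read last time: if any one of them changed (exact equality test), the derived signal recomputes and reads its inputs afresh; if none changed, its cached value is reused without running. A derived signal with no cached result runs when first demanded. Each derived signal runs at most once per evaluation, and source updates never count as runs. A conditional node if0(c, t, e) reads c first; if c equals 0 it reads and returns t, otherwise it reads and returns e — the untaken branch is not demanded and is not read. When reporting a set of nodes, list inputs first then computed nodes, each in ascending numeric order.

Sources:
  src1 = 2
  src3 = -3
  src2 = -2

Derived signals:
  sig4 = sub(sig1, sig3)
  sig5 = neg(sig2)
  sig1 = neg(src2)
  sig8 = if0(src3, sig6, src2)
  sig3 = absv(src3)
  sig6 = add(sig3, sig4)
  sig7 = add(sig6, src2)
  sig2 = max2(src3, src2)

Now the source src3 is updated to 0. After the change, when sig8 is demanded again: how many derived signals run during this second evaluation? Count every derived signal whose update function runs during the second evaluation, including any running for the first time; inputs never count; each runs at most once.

Run set: sig1, sig3, sig4, sig6, sig8 (5 run).
The important point: the flipped condition pulls in fresh nodes; sig1, sig3, sig4, sig6 run for the first time.

Initial pass — values computed on the first demand:
  sig8 = if0(src3=-3 -> else branch src2) = -2

Second demand — change propagation:
  sig1: newly demanded (no cache) — executes and yields 2.
  sig3: newly demanded (no cache) — executes and yields 0.
  sig4: newly demanded (no cache) — executes and yields 2.
  sig6: newly demanded (no cache) — executes and yields 2.
  sig8: re-runs because src3 -3->0; new result 2.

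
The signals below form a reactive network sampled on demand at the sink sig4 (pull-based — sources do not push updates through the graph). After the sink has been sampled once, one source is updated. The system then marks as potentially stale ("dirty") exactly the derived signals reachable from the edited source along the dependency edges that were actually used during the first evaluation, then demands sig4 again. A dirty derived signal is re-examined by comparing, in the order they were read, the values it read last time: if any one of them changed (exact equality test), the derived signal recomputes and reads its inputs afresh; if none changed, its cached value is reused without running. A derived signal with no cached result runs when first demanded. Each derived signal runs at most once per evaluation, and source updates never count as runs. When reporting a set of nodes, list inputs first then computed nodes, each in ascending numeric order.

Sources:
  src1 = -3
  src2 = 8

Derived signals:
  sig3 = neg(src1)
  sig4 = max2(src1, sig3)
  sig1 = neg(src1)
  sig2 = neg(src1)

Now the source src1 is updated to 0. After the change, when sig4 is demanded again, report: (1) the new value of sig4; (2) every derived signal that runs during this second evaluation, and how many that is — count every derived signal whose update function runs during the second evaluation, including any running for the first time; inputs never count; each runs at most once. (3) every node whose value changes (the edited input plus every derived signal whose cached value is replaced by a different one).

sig4 now evaluates to 0.
Run set: sig3, sig4 (2 run).
Changed values: src1, sig3, sig4.

Initial pass — values computed on the first demand:
  sig3 = neg(-3) = 3
  sig4 = max2(-3, 3) = 3

Second demand — change propagation:
  sig3: re-runs because src1 -3->0; new result 0.
  sig4: re-runs because src1 -3->0; sig3 3->0; new result 0.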